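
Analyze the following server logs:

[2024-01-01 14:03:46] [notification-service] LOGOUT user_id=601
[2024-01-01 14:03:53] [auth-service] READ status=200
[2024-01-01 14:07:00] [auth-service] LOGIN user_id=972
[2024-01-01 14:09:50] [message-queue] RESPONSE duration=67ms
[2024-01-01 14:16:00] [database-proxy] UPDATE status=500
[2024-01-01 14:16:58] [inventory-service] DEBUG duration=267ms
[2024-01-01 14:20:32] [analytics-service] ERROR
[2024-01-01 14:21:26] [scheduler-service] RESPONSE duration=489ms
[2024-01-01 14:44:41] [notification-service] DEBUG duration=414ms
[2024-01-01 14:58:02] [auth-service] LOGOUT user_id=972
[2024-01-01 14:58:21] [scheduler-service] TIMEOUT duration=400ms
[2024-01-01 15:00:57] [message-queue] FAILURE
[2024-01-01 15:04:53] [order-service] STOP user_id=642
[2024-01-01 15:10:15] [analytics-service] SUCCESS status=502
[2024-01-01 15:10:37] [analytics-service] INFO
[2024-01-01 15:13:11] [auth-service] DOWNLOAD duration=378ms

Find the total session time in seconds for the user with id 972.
3062

To calculate session duration:

1. Find LOGIN event for user_id=972: 2024-01-01 14:07:00
2. Find LOGOUT event for user_id=972: 2024-01-01 14:58:02
3. Session duration: 2024-01-01 14:58:02 - 2024-01-01 14:07:00 = 3062 seconds (51 minutes)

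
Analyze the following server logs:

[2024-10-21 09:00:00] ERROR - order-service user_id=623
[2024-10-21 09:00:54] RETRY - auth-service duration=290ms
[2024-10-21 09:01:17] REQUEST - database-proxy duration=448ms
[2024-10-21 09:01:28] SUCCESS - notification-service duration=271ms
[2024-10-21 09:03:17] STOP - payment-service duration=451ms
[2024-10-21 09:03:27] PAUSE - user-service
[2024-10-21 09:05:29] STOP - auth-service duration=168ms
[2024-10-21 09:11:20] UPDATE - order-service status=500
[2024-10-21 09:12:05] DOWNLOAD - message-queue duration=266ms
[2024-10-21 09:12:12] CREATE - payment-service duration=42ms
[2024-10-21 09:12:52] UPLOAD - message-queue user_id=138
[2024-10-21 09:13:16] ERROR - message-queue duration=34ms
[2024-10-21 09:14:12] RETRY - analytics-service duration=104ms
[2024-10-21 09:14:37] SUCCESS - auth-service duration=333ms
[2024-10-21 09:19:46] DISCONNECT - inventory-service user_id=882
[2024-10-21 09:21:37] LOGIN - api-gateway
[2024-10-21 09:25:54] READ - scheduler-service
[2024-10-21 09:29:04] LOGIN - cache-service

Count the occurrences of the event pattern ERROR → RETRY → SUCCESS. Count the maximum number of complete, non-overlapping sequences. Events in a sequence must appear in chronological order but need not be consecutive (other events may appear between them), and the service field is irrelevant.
2

To count sequences:

1. Look for pattern: ERROR → RETRY → SUCCESS
2. Greedily scan the log in chronological order, matching each sequence element in turn (ignoring service)
3. Each time the full pattern completes, increment the count and restart matching from the next event
4. Complete non-overlapping sequences found: 2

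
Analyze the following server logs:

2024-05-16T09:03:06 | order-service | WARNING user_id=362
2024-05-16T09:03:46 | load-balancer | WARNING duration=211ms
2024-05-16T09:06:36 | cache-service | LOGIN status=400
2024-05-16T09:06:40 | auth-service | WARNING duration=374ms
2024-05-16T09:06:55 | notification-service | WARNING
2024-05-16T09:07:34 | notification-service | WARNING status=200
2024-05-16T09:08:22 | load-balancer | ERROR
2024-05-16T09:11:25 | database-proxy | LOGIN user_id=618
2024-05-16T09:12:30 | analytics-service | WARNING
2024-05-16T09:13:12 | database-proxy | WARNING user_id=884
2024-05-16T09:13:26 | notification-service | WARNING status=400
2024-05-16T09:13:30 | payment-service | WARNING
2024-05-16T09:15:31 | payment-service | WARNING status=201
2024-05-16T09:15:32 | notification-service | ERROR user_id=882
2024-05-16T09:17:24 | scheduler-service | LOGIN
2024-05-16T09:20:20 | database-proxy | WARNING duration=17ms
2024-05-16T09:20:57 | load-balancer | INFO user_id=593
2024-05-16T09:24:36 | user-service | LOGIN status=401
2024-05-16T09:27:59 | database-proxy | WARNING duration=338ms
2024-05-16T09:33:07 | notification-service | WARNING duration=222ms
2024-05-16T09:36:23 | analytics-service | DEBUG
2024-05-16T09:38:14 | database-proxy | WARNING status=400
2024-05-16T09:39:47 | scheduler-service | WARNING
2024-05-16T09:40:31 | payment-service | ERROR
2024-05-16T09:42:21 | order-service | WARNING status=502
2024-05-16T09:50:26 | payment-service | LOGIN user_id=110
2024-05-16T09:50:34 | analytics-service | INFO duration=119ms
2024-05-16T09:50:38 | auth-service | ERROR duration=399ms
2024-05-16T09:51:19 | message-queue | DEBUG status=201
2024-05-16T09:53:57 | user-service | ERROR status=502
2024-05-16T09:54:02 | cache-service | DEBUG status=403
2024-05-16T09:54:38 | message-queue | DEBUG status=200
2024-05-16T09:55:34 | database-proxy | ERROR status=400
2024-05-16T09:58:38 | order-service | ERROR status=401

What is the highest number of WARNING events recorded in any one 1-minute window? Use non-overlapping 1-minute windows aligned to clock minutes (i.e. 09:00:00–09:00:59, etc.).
3

To find the burst window:

1. Divide the log period into non-overlapping 1-minute windows starting at 09:00
2. Count WARNING events in each window
3. Find the window with maximum count
4. Maximum events in a window: 3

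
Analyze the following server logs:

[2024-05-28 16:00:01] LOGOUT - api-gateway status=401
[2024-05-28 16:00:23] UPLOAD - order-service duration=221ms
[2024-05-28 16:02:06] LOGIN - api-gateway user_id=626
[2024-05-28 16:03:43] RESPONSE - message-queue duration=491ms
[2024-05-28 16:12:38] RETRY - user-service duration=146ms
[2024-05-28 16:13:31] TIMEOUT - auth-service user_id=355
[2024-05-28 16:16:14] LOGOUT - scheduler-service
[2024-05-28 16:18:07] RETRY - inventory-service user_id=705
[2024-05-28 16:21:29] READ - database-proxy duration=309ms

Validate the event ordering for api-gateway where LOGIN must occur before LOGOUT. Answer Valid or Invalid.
Invalid

To validate ordering:

1. Required order: LOGIN → LOGOUT
2. Rule: LOGIN must occur before LOGOUT
3. Check actual order of events for api-gateway
4. Result: Invalid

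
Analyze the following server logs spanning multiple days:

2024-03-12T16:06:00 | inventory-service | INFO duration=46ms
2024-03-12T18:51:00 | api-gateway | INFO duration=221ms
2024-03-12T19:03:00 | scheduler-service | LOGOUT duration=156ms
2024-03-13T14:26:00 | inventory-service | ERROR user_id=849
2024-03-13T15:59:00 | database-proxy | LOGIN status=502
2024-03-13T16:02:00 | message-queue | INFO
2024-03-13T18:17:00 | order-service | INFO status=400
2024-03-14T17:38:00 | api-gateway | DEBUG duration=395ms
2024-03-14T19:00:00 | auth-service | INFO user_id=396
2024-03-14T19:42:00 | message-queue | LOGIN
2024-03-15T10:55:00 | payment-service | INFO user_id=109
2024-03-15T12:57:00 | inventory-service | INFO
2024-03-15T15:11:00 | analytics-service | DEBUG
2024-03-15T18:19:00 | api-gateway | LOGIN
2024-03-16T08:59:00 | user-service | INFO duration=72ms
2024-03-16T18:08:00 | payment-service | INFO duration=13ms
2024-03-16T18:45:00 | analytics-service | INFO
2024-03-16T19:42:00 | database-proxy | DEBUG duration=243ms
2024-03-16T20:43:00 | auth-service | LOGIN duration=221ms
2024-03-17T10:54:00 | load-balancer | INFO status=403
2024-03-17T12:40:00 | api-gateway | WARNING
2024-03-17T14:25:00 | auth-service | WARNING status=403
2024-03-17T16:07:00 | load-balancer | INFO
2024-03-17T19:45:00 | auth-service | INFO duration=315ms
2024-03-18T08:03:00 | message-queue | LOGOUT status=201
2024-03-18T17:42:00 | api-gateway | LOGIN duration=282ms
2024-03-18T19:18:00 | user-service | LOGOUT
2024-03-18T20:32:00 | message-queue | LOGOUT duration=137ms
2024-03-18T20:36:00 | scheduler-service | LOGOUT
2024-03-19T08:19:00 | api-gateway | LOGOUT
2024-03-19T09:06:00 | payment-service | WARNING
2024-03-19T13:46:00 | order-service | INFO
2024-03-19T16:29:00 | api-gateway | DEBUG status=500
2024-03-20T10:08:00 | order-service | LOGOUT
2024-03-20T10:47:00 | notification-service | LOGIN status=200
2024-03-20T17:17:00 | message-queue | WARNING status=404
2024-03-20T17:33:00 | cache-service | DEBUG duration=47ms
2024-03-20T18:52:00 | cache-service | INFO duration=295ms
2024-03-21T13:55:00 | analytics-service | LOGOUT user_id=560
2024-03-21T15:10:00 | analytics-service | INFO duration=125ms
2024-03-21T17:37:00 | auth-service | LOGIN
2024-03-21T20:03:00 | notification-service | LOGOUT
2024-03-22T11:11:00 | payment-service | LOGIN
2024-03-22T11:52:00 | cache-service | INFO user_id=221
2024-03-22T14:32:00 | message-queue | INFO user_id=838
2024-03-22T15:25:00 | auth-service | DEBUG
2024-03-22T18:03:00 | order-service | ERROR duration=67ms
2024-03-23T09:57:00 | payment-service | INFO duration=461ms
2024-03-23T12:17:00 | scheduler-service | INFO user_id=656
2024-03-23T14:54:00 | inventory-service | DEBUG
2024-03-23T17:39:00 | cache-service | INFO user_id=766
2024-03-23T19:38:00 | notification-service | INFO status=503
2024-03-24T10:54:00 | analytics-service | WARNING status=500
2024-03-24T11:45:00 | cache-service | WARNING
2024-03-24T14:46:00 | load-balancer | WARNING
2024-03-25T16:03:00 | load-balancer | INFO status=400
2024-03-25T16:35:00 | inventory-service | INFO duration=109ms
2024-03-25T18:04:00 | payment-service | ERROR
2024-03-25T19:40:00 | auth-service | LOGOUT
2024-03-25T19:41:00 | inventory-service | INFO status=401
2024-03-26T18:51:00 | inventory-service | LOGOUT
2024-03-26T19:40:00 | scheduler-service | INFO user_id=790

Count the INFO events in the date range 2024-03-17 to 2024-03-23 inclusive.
12

To filter by date range:

1. Date range: 2024-03-17 through 2024-03-23, both dates inclusive
2. Filter for INFO events whose date falls in this range
3. Count matching events: 12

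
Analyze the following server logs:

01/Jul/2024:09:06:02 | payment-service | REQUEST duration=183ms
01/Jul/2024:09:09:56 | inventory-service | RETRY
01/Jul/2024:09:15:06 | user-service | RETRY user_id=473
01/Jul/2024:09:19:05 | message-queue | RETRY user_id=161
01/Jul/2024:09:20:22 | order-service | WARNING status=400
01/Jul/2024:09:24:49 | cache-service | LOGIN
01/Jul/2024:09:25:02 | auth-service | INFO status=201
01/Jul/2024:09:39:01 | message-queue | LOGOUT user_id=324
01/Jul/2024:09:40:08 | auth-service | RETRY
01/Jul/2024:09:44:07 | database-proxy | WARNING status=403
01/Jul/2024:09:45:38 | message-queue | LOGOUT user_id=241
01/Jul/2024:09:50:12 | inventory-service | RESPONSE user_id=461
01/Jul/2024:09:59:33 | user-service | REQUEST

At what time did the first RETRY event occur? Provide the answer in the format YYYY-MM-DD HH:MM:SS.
2024-07-01 09:09:56

To find the first event:

1. Filter for all RETRY events
2. Sort by timestamp
3. Select the first one
4. Timestamp: 2024-07-01 09:09:56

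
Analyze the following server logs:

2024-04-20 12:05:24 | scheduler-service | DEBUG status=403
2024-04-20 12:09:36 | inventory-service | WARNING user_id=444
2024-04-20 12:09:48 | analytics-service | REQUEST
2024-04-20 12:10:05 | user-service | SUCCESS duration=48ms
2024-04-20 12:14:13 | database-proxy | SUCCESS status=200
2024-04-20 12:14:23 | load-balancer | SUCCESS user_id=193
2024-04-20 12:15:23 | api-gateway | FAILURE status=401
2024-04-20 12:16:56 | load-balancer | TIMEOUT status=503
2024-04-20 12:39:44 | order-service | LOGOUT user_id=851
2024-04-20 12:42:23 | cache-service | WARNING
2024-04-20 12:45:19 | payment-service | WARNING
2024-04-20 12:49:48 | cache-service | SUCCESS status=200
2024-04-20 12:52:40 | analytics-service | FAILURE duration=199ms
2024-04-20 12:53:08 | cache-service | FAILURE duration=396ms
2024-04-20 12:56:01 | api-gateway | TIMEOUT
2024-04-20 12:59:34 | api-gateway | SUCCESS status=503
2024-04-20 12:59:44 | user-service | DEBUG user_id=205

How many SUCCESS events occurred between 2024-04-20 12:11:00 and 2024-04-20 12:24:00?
2

To count events in the time window:

1. Window boundaries: 2024-04-20 12:11:00 to 2024-04-20 12:24:00
2. Filter for SUCCESS events within this window
3. Count matching events: 2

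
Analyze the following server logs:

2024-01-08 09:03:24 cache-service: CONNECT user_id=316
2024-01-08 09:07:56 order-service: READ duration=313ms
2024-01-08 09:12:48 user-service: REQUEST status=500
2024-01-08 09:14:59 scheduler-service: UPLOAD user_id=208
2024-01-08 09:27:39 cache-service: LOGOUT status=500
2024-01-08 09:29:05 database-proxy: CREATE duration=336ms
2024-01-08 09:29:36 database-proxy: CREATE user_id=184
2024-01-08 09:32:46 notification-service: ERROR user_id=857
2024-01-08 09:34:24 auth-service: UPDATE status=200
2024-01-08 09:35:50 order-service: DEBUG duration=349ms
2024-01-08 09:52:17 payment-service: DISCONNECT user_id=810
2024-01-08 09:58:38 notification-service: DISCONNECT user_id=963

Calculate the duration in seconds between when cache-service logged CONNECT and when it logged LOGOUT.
1455

To find the time between events:

1. Locate the first CONNECT event for cache-service: 2024-01-08 09:03:24
2. Locate the first LOGOUT event for cache-service: 2024-01-08 09:27:39
3. Calculate the difference: 2024-01-08 09:27:39 - 2024-01-08 09:03:24 = 1455 seconds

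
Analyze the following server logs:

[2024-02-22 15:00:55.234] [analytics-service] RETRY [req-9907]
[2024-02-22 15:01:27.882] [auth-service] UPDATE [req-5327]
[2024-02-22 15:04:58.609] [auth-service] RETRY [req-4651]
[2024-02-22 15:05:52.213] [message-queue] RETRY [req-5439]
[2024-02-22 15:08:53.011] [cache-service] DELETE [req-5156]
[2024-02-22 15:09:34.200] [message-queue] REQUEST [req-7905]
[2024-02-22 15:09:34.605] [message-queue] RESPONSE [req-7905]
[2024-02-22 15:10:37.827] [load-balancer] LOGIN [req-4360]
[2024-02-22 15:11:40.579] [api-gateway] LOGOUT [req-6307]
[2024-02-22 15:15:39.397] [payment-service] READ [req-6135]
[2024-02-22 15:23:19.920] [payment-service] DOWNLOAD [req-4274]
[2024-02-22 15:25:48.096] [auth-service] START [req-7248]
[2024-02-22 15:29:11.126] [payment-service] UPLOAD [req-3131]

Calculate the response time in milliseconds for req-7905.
405

To calculate latency:

1. Find REQUEST with id req-7905: 2024-02-22 15:09:34.200
2. Find RESPONSE with id req-7905: 2024-02-22 15:09:34.605
3. Latency: 2024-02-22 15:09:34.605 - 2024-02-22 15:09:34.200 = 405ms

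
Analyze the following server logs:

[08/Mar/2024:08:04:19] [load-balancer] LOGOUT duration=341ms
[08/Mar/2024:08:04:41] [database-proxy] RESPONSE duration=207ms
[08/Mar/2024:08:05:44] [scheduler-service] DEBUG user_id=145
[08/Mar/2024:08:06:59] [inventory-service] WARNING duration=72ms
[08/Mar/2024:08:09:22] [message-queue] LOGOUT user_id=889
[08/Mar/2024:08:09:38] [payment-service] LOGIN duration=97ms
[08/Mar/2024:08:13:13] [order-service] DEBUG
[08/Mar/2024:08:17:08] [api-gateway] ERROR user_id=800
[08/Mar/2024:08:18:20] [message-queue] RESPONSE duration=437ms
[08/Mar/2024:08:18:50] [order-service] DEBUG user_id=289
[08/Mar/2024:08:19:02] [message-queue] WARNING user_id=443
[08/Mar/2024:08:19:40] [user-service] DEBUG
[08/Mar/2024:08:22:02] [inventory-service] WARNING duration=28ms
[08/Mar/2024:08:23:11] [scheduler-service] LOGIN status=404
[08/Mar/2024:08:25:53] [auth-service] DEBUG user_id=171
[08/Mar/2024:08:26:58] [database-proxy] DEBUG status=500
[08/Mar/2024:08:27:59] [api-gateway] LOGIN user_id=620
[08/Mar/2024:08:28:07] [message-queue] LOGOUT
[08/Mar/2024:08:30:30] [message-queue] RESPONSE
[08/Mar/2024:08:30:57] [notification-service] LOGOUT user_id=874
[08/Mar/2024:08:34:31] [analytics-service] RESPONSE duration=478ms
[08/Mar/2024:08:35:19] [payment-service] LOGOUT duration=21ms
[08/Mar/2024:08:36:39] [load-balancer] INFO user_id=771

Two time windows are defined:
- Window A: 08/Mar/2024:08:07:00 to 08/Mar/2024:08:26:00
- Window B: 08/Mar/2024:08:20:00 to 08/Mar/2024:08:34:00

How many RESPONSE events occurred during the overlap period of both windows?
0

To find overlap events:

1. Window A: 08/Mar/2024:08:07:00 to 08/Mar/2024:08:26:00
2. Window B: 08/Mar/2024:08:20:00 to 08/Mar/2024:08:34:00
3. Overlap period: 08/Mar/2024:08:20:00 to 08/Mar/2024:08:26:00
4. Count RESPONSE events in overlap: 0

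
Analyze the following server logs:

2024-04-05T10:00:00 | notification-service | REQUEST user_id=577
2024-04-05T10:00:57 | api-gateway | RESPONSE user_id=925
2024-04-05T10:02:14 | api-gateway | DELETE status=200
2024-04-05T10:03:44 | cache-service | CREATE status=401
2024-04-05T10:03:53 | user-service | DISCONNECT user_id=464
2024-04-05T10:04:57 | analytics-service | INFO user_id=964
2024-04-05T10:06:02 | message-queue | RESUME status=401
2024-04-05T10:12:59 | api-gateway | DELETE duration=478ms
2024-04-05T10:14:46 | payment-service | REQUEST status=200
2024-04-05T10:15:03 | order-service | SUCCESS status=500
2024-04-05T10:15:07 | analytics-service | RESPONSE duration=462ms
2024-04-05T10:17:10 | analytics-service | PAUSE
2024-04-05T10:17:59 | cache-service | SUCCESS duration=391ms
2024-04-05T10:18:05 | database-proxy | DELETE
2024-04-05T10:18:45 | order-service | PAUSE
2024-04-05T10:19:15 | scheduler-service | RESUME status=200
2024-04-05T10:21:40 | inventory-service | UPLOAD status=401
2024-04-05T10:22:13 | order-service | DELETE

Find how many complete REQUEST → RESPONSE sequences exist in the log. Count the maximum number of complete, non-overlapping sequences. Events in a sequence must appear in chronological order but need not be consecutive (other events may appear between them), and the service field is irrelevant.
2

To count sequences:

1. Look for pattern: REQUEST → RESPONSE
2. Greedily scan the log in chronological order, matching each sequence element in turn (ignoring service)
3. Each time the full pattern completes, increment the count and restart matching from the next event
4. Complete non-overlapping sequences found: 2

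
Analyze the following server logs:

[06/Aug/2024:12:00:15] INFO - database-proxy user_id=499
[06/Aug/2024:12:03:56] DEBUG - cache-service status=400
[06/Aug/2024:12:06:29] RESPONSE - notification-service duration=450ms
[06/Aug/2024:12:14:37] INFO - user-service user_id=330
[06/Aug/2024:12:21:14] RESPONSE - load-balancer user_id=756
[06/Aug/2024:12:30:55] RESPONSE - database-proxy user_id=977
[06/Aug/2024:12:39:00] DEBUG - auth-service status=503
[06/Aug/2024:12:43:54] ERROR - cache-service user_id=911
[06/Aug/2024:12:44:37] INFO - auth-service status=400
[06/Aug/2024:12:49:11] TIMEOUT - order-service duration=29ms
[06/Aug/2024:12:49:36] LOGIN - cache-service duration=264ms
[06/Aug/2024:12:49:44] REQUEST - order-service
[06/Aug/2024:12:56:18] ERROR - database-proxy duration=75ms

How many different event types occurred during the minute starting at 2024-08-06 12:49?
3

To count unique event types:

1. Filter events in the minute starting at 2024-08-06 12:49
2. Extract event types from matching entries
3. Count unique types: 3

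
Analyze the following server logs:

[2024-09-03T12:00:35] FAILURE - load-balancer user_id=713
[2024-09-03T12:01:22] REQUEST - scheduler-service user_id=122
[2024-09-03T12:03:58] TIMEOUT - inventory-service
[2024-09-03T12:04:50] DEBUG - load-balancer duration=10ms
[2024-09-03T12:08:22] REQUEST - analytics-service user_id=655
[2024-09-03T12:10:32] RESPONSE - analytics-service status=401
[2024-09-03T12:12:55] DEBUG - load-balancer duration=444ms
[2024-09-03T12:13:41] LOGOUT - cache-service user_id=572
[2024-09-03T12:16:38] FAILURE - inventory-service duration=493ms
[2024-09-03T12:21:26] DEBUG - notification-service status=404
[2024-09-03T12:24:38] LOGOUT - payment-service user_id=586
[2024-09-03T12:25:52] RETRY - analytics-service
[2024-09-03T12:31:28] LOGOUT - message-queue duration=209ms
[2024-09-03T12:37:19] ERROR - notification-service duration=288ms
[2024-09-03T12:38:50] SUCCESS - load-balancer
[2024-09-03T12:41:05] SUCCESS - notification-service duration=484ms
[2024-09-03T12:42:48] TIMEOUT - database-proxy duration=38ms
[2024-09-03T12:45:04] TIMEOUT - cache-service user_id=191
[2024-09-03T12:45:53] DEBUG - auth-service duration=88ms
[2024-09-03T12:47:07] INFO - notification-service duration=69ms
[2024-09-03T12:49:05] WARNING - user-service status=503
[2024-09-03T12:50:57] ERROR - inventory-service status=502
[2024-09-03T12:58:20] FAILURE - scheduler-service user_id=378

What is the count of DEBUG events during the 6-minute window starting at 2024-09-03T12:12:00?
1

To count events in the time window:

1. Window boundaries: 2024-09-03T12:12:00 to 2024-09-03T12:18:00
2. Filter for DEBUG events within this window
3. Count matching events: 1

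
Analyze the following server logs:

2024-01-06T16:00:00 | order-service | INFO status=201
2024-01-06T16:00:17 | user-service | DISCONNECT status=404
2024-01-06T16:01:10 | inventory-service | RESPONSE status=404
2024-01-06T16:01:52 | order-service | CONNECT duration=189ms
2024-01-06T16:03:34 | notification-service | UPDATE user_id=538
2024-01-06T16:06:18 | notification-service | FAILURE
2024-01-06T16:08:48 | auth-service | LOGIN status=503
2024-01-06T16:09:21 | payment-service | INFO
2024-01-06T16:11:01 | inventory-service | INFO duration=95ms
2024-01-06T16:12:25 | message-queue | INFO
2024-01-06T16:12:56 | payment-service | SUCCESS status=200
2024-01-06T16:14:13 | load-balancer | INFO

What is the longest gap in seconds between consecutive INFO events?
561

To find the longest gap:

1. Extract all INFO events in chronological order
2. Calculate time differences between consecutive events
3. Find the maximum difference
4. Longest gap: 561 seconds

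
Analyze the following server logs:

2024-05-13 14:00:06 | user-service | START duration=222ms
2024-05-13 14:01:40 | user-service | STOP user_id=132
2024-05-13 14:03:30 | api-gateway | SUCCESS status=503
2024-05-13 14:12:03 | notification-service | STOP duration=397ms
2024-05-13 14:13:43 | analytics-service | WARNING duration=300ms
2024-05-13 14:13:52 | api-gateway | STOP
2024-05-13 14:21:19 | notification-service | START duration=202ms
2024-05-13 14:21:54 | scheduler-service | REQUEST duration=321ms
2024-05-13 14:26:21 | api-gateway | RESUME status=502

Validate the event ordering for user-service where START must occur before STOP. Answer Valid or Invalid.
Valid

To validate ordering:

1. Required order: START → STOP
2. Rule: START must occur before STOP
3. Check actual order of events for user-service
4. Result: Valid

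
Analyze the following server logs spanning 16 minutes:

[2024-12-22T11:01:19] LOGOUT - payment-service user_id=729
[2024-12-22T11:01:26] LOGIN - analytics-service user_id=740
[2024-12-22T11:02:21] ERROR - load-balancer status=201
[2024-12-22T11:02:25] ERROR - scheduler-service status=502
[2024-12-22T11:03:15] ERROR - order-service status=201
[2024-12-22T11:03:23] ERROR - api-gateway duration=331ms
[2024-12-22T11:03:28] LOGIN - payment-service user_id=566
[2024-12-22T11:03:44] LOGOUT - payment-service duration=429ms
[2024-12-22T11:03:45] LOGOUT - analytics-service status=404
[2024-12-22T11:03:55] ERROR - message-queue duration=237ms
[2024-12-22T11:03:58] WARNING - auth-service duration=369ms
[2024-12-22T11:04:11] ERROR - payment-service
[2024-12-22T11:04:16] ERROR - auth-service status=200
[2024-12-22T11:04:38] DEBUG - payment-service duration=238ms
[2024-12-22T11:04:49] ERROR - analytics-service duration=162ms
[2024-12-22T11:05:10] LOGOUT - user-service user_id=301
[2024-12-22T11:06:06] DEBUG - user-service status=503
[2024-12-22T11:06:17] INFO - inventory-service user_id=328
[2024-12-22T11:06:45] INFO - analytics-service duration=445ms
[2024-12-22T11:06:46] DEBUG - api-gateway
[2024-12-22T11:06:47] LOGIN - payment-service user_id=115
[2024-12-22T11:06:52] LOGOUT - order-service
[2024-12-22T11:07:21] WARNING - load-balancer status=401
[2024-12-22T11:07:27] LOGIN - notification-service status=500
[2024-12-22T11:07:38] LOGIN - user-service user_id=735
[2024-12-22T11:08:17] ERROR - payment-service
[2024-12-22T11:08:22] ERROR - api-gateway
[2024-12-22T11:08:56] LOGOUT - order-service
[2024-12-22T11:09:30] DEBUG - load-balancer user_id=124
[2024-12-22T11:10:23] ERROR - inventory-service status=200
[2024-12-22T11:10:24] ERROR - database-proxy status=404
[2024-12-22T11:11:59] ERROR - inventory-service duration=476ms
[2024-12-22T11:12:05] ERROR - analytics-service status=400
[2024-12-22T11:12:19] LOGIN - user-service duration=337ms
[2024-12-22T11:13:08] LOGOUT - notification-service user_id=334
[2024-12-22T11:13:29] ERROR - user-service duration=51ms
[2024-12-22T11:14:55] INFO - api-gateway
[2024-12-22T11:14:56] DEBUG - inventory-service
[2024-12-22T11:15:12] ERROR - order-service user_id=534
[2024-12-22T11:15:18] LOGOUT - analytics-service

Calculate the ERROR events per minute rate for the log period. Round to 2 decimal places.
1.0

To calculate the rate:

1. Count total ERROR events: 16
2. Total time period: 16 minutes
3. Rate = 16 / 16 = 1.0 events per minute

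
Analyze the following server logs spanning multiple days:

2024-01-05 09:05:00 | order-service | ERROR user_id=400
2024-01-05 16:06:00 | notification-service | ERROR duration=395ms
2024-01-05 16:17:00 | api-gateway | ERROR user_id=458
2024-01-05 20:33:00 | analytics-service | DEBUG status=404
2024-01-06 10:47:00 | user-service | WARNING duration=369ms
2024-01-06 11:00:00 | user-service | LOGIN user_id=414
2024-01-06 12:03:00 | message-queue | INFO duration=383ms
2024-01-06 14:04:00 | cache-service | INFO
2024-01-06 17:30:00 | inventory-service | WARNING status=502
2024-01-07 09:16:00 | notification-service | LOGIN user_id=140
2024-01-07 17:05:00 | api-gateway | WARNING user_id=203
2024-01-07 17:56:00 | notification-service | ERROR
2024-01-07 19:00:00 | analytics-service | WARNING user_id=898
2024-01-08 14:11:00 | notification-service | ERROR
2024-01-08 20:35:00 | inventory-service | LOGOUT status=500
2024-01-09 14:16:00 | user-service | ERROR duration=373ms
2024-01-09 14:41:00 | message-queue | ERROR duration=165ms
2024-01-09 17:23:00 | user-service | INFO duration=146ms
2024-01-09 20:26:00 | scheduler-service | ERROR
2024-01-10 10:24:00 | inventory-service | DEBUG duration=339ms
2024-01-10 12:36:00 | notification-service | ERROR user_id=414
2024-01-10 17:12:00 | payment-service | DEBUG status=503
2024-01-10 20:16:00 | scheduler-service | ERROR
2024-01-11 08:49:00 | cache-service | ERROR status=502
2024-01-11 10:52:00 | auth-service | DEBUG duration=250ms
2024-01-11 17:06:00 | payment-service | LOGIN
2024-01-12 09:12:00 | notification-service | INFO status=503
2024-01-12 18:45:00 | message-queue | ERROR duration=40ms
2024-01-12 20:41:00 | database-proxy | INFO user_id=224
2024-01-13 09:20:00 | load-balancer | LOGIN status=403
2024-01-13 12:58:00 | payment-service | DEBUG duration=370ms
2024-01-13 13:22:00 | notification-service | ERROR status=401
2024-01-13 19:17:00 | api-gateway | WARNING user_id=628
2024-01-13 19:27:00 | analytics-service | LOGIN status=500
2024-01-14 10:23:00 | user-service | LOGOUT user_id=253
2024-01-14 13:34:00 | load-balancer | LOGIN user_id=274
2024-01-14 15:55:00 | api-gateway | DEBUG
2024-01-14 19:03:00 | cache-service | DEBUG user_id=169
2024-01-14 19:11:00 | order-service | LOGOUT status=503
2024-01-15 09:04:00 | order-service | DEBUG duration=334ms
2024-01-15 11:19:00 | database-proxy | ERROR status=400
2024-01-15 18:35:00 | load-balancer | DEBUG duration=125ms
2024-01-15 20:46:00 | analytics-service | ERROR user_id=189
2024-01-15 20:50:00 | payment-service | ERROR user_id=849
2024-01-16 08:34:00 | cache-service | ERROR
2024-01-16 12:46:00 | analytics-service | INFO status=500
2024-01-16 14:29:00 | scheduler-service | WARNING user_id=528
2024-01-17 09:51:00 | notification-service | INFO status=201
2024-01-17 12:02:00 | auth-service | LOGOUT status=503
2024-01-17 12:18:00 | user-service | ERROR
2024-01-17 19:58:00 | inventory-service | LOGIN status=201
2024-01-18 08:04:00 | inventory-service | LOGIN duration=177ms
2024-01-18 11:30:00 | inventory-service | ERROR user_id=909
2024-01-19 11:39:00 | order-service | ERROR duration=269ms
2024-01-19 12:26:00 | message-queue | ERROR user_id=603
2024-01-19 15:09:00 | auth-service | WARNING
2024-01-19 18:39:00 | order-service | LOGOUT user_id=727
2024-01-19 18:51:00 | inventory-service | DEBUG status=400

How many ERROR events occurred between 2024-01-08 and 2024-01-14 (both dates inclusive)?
9

To filter by date range:

1. Date range: 2024-01-08 through 2024-01-14, both dates inclusive
2. Filter for ERROR events whose date falls in this range
3. Count matching events: 9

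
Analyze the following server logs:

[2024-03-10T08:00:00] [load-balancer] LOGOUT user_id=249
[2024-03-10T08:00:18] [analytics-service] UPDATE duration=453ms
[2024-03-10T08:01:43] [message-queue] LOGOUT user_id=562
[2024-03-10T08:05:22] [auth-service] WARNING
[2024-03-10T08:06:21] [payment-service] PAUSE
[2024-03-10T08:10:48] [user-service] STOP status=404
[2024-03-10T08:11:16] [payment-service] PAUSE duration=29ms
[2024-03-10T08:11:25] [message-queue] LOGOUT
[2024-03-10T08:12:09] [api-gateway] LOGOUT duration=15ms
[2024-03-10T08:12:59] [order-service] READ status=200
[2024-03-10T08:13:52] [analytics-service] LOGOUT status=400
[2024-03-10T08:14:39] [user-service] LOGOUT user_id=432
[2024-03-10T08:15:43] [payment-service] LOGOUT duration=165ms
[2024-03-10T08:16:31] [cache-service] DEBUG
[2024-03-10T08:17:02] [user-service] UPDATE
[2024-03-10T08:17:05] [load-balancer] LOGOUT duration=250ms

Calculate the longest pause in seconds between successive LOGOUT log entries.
582

To find the longest gap:

1. Extract all LOGOUT events in chronological order
2. Calculate time differences between consecutive events
3. Find the maximum difference
4. Longest gap: 582 seconds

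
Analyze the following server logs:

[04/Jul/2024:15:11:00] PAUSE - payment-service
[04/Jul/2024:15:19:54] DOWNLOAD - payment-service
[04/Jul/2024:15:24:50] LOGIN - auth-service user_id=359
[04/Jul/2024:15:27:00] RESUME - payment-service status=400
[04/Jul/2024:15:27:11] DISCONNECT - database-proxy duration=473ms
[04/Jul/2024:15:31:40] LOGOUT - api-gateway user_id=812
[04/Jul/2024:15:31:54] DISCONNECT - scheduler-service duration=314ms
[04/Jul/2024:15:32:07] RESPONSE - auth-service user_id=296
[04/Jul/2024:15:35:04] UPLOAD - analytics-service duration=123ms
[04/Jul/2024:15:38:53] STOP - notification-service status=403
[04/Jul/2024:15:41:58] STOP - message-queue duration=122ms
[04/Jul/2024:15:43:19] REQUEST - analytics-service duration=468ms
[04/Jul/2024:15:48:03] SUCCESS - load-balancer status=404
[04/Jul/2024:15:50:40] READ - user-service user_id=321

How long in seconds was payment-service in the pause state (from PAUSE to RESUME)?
960

To calculate state duration:

1. Find PAUSE event for payment-service: 04/Jul/2024:15:11:00
2. Find RESUME event for payment-service: 04/Jul/2024:15:27:00
3. Calculate duration: 04/Jul/2024:15:27:00 - 04/Jul/2024:15:11:00 = 960 seconds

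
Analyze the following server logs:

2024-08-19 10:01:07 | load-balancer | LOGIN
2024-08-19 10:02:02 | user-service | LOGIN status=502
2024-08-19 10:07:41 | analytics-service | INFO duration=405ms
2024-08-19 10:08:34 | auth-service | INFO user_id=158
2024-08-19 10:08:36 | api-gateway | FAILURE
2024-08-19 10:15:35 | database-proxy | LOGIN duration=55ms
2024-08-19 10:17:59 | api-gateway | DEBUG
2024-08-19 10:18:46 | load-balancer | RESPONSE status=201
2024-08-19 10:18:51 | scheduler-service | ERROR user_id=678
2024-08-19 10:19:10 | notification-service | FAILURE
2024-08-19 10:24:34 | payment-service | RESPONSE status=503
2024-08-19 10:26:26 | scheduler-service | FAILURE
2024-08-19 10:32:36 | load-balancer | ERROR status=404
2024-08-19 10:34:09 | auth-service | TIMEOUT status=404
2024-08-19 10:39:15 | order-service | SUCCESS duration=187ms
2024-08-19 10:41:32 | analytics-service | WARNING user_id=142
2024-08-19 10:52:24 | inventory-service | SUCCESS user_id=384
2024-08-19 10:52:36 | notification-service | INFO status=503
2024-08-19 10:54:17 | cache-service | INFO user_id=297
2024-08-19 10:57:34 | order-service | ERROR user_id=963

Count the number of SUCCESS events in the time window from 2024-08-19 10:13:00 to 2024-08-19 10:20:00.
0

To count events in the time window:

1. Window boundaries: 2024-08-19 10:13:00 to 2024-08-19 10:20:00
2. Filter for SUCCESS events within this window
3. Count matching events: 0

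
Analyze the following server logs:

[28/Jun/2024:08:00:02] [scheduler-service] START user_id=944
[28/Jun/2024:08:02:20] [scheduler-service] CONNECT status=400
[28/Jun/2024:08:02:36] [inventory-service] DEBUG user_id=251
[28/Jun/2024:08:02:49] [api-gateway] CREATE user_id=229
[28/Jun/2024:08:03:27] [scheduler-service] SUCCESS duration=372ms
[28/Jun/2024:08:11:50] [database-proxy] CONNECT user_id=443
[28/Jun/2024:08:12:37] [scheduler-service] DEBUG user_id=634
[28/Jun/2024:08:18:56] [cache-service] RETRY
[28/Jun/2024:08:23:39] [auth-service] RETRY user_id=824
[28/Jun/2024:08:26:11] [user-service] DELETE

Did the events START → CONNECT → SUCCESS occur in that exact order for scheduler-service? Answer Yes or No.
Yes

To verify sequence order:

1. Find all events in sequence START → CONNECT → SUCCESS for scheduler-service
2. Extract their timestamps
3. Check if timestamps are in ascending order
4. Result: Yes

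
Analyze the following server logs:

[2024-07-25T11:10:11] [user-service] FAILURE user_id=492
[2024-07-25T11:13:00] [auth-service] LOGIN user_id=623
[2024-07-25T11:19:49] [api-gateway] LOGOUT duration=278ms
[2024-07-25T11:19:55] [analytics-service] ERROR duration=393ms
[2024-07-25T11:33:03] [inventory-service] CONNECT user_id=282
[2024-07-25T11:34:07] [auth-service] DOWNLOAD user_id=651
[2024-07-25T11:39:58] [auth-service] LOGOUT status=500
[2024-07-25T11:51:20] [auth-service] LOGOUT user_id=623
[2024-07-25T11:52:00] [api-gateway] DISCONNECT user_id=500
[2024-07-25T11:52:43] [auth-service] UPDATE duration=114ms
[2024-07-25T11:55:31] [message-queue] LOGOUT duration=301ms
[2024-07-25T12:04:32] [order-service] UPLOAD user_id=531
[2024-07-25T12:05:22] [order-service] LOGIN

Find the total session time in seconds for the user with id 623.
2300

To calculate session duration:

1. Find LOGIN event for user_id=623: 2024-07-25T11:13:00
2. Find LOGOUT event for user_id=623: 2024-07-25T11:51:20
3. Session duration: 2024-07-25T11:51:20 - 2024-07-25T11:13:00 = 2300 seconds (38 minutes)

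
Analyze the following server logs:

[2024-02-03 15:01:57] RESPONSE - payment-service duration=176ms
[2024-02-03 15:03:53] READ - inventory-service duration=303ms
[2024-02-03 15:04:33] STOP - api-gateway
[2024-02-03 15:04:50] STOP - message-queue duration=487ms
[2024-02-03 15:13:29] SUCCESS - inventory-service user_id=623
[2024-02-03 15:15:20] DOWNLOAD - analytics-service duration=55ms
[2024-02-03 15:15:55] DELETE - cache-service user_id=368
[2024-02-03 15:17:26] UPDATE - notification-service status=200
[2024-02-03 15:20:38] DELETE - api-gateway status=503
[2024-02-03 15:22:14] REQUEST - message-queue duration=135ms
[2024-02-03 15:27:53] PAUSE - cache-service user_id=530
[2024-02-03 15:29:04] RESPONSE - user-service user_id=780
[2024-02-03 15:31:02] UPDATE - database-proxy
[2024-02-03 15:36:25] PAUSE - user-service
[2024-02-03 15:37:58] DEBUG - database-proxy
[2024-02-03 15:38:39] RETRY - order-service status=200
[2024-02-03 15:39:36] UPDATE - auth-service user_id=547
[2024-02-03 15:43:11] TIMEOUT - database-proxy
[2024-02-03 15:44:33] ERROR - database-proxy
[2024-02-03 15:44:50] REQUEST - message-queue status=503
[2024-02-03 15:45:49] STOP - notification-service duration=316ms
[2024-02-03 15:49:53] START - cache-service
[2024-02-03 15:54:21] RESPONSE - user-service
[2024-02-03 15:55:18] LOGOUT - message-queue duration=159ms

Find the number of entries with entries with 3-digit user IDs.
5

To find matching entries:

1. Pattern to match: entries with 3-digit user IDs
2. Scan each log entry for the pattern
3. Count matches: 5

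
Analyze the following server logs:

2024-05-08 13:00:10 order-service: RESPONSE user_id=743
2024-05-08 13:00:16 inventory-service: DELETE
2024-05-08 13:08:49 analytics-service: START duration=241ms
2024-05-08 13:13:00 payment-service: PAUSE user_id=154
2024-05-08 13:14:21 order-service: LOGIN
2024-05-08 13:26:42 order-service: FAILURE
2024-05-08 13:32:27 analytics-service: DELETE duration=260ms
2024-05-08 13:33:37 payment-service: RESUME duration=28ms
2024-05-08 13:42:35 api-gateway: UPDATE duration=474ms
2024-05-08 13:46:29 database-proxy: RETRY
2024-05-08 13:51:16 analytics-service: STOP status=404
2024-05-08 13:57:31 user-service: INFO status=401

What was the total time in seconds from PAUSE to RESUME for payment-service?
1237

To calculate state duration:

1. Find PAUSE event for payment-service: 2024-05-08 13:13:00
2. Find RESUME event for payment-service: 2024-05-08 13:33:37
3. Calculate duration: 2024-05-08 13:33:37 - 2024-05-08 13:13:00 = 1237 seconds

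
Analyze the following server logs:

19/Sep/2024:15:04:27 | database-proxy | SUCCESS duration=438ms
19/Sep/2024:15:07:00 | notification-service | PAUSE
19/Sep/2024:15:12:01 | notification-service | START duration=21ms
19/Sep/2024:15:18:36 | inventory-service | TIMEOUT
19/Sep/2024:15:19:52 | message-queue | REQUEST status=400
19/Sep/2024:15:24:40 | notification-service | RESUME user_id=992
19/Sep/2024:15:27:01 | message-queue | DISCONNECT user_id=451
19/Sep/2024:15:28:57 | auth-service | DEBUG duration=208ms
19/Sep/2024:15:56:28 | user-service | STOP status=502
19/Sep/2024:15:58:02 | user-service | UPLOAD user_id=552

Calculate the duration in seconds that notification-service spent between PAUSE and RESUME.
1060

To calculate state duration:

1. Find PAUSE event for notification-service: 19/Sep/2024:15:07:00
2. Find RESUME event for notification-service: 19/Sep/2024:15:24:40
3. Calculate duration: 19/Sep/2024:15:24:40 - 19/Sep/2024:15:07:00 = 1060 seconds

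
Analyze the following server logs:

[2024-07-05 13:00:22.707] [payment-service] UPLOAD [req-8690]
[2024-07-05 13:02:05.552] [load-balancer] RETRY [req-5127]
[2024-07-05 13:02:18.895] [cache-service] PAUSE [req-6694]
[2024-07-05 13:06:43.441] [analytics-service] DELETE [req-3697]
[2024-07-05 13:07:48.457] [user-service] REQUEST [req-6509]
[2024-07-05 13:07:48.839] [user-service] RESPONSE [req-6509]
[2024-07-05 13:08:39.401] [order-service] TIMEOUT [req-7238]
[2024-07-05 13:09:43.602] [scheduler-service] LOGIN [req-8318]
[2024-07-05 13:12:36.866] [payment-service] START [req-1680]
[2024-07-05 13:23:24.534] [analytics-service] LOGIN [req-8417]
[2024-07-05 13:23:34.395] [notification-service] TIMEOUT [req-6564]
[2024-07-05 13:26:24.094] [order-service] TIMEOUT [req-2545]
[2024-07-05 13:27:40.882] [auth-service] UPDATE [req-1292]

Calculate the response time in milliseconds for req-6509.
382

To calculate latency:

1. Find REQUEST with id req-6509: 2024-07-05 13:07:48.457
2. Find RESPONSE with id req-6509: 2024-07-05 13:07:48.839
3. Latency: 2024-07-05 13:07:48.839 - 2024-07-05 13:07:48.457 = 382ms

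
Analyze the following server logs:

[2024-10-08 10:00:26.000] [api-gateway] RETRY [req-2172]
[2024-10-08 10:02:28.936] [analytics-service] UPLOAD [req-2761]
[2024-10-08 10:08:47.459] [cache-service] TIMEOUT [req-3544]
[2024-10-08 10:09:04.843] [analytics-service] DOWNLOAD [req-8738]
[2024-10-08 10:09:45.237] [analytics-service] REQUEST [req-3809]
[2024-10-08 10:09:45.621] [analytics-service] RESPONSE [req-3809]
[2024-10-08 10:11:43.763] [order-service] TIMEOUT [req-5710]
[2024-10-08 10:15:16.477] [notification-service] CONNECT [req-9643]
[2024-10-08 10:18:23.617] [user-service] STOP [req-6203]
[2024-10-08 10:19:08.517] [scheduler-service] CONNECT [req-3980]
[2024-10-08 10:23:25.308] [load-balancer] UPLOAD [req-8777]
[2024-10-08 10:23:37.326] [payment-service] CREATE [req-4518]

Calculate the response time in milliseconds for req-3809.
384

To calculate latency:

1. Find REQUEST with id req-3809: 2024-10-08 10:09:45.237
2. Find RESPONSE with id req-3809: 2024-10-08 10:09:45.621
3. Latency: 2024-10-08 10:09:45.621 - 2024-10-08 10:09:45.237 = 384ms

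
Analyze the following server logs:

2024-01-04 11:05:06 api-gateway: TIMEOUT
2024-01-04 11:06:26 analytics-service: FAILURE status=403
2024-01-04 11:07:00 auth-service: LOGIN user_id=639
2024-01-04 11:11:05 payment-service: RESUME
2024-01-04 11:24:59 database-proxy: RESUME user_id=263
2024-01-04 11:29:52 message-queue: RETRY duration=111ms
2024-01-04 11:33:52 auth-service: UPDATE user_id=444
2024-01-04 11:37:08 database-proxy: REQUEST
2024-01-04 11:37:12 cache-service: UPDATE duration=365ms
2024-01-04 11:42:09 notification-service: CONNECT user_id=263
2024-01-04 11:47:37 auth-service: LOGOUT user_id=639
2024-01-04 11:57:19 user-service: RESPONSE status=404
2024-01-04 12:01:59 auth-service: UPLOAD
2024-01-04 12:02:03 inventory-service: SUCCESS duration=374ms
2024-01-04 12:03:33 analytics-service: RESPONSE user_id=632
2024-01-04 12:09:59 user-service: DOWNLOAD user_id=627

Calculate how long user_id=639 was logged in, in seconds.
2437

To calculate session duration:

1. Find LOGIN event for user_id=639: 2024-01-04 11:07:00
2. Find LOGOUT event for user_id=639: 2024-01-04 11:47:37
3. Session duration: 2024-01-04 11:47:37 - 2024-01-04 11:07:00 = 2437 seconds (40 minutes)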